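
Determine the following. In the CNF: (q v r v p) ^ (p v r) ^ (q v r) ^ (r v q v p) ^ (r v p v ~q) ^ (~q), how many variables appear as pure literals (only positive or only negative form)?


Check each variable for pure literal status:
p: pure positive
q: mixed (not pure)
r: pure positive
Pure literal count = 2

2


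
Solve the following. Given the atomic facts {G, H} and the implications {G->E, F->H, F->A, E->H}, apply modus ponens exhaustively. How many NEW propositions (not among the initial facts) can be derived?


Initial facts: {G, H}
Apply modus ponens to closure:
  G and G->E  =>  E
Final known: {E, G, H}
New propositions: {E}
Count = 1

1


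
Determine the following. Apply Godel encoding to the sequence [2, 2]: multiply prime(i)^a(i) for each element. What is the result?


Encode each element as an exponent of the corresponding prime:
  2^2 = 4
  3^2 = 9
Product = 4 * 9 = 36

36


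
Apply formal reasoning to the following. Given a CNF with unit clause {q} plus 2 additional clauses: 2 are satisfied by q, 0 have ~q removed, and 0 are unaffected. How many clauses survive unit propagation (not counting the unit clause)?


Satisfied (removed): 2
Shortened (remain): 0
Unchanged (remain): 0
Remaining = 0 + 0 = 0

0


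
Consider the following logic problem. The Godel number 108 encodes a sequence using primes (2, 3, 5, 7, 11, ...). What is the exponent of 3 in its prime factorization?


Factorize 108 by dividing by 3 repeatedly.
Division steps: 3 divides 108 exactly 3 time(s).
Exponent of 3 = 3

3


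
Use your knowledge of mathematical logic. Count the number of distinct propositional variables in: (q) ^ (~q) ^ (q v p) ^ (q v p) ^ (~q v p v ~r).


Identify each variable that appears in the formula.
Variables found: p, q, r
Count = 3

3


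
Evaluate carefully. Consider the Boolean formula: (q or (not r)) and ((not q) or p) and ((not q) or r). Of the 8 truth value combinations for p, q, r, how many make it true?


Evaluate all 8 assignments for p, q, r:
p=0, q=0, r=0: 1
p=0, q=0, r=1: 0
p=0, q=1, r=0: 0
p=0, q=1, r=1: 0
p=1, q=0, r=0: 1
p=1, q=0, r=1: 0
p=1, q=1, r=0: 0
p=1, q=1, r=1: 1
Satisfying count = 3

3


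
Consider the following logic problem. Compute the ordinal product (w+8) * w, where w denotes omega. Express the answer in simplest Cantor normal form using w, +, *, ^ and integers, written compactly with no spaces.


Compute (w+8) * w.
Ordinal * is associative and left-distributive over +, but NOT commutative; for finite n>1, n*w = w but w*n stays w*n.
(w+8) * w = sup{(w+8)*k : k<w} = sup{w*k+8} = w^2 (the +8 tail is absorbed in the limit).
Result = w^2

w^2


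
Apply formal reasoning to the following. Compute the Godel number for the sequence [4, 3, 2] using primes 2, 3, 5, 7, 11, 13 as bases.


Encode each element as an exponent of the corresponding prime:
  2^4 = 16
  3^3 = 27
  5^2 = 25
Product = 16 * 27 * 25 = 10800

10800


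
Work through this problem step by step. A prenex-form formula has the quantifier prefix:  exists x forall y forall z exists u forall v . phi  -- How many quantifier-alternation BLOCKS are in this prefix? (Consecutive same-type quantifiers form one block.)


Quantifier-type sequence: E A A E A  (A=forall, E=exists)
Group into maximal same-type runs:
  Ex1 | Ax2 | Ex1 | Ax1
Number of blocks = 4

4


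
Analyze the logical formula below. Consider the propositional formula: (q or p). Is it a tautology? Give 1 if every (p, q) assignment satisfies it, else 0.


Check all 4 assignments:
p=0, q=0: 0
p=0, q=1: 1
p=1, q=0: 1
p=1, q=1: 1
Satisfying count = 3/4.
Tautology iff count = 4: no.

0


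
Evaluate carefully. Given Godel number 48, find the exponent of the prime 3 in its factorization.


Factorize 48 by dividing by 3 repeatedly.
Division steps: 3 divides 48 exactly 1 time(s).
Exponent of 3 = 1

1


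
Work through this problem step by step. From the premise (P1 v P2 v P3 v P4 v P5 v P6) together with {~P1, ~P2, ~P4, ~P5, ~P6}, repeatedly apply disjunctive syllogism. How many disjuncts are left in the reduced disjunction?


Original disjuncts (6): P1, P2, P3, P4, P5, P6
Negated (eliminate): ~P1, ~P2, ~P4, ~P5, ~P6
Remaining disjuncts: P3
Count = 6 - 5 = 1

1


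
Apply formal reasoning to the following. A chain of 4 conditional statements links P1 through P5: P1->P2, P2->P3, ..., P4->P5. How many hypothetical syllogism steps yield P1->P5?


With 4 implications in a chain connecting 5 propositions:
P1->P2, P2->P3, ..., P4->P5
Steps needed = (number of implications) - 1 = 4 - 1 = 3

3


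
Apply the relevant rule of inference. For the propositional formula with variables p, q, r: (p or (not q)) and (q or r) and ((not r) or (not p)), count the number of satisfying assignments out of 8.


Evaluate all 8 assignments for p, q, r:
p=0, q=0, r=0: 0
p=0, q=0, r=1: 1
p=0, q=1, r=0: 0
p=0, q=1, r=1: 0
p=1, q=0, r=0: 0
p=1, q=0, r=1: 0
p=1, q=1, r=0: 1
p=1, q=1, r=1: 0
Satisfying count = 2

2


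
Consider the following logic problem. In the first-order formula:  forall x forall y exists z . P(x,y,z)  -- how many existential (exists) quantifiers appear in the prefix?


Quantifier prefix: forall x forall y exists z
Mark each quantifier type:
  U U E
Universal count = 2, Existential count = 1
Asked for existential (exists) quantifiers: 1

1


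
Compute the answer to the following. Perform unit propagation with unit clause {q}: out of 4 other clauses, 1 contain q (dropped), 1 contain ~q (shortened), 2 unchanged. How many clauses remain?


Satisfied (removed): 1
Shortened (remain): 1
Unchanged (remain): 2
Remaining = 1 + 2 = 3

3


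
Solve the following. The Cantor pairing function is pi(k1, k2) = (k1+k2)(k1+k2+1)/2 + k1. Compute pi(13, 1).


k1 + k2 = 14
(k1+k2)(k1+k2+1)/2 = 14 * 15 / 2 = 105
pi = 105 + 13 = 118

118


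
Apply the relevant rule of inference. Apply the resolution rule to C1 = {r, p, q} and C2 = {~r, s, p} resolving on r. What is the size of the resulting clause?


Remove r from C1 and ~r from C2.
C1 remainder: {p, q}
C2 remainder: {s, p}
Union (resolvent): {p, q, s}
Resolvent has 3 literal(s).

3


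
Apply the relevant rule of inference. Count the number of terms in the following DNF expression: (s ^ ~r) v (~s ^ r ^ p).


A DNF formula is a disjunction of terms (conjunctions).
Terms are separated by v.
Counting the disjuncts: 2 terms.

2


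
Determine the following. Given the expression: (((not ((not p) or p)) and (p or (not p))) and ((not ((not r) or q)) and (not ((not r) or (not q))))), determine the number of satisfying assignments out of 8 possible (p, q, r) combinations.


Check all 8 assignments:
p=0, q=0, r=0: 0
p=0, q=0, r=1: 0
p=0, q=1, r=0: 0
p=0, q=1, r=1: 0
p=1, q=0, r=0: 0
p=1, q=0, r=1: 0
p=1, q=1, r=0: 0
p=1, q=1, r=1: 0
Count of True = 0

0


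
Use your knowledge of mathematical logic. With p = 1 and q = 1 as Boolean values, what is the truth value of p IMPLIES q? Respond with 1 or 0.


p = 1, q = 1
Operation: p IMPLIES q
Evaluate: 1 IMPLIES 1 = 1

1


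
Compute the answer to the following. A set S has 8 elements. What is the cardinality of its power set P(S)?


The power set of a set with n elements has 2^n elements.
|P(S)| = 2^8 = 256

256


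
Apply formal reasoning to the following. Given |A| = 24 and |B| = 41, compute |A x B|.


The Cartesian product A x B contains all ordered pairs (a, b).
|A x B| = |A| * |B| = 24 * 41 = 984

984


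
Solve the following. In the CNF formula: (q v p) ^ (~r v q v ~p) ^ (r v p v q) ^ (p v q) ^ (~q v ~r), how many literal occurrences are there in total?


Counting literals in each clause:
Clause 1: 2 literal(s)
Clause 2: 3 literal(s)
Clause 3: 3 literal(s)
Clause 4: 2 literal(s)
Clause 5: 2 literal(s)
Total = 12

12


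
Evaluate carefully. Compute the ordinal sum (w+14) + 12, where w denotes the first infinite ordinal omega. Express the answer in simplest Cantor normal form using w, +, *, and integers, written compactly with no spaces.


Compute (w+14) + 12.
Ordinal + is associative but NOT commutative; for finite n>0, n + w = w but w + n stays w+n.
By associativity: (w+14) + 12 = w + (14+12) = w+26.
Result = w+26

w+26


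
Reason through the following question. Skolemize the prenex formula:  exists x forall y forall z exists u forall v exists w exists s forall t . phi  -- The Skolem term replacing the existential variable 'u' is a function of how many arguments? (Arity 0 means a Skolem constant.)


Quantifier prefix: exists x forall y forall z exists u forall v exists w exists s forall t
'u' is existentially quantified at position 4.
Universal variables preceding it: y, z
Skolem function arity = 2

2


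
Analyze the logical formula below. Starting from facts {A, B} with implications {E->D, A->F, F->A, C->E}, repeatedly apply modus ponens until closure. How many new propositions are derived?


Initial facts: {A, B}
Apply modus ponens to closure:
  A and A->F  =>  F
Final known: {A, B, F}
New propositions: {F}
Count = 1

1


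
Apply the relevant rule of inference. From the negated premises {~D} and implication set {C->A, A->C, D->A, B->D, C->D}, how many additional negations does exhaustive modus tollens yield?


Initial negated facts: {~D}
Apply modus tollens to closure:
  ~D and B->D  =>  ~B
  ~D and C->D  =>  ~C
  ~C and A->C  =>  ~A
Final negated: {~A, ~B, ~C, ~D}
New negations: {~A, ~B, ~C}
Count = 3

3


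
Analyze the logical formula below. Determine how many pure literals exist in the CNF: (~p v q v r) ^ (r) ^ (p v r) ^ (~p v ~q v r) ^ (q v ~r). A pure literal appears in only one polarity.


Check each variable for pure literal status:
p: mixed (not pure)
q: mixed (not pure)
r: mixed (not pure)
Pure literal count = 0

0


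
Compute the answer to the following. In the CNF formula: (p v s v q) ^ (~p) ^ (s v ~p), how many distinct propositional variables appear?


Identify each variable that appears in the formula.
Variables found: p, q, s
Count = 3

3


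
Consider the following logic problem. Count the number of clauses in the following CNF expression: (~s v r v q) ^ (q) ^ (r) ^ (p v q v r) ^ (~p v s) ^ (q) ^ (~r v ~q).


A CNF formula is a conjunction of clauses.
Clauses are separated by ^.
Counting the conjuncts: 7 clauses.

7


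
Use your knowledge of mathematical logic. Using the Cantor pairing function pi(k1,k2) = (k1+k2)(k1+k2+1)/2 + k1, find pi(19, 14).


k1 + k2 = 33
(k1+k2)(k1+k2+1)/2 = 33 * 34 / 2 = 561
pi = 561 + 19 = 580

580


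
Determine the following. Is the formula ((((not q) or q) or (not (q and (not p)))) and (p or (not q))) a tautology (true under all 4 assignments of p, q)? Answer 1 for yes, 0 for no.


Check all 4 assignments:
p=0, q=0: 1
p=0, q=1: 0
p=1, q=0: 1
p=1, q=1: 1
Satisfying count = 3/4.
Tautology iff count = 4: no.

0


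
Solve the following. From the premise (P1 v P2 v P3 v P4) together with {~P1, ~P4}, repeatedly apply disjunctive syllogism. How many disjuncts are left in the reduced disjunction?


Original disjuncts (4): P1, P2, P3, P4
Negated (eliminate): ~P1, ~P4
Remaining disjuncts: P2, P3
Count = 4 - 2 = 2

2


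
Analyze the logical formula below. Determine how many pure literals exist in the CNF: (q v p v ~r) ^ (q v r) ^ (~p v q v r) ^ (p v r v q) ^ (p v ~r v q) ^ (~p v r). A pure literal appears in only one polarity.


Check each variable for pure literal status:
p: mixed (not pure)
q: pure positive
r: mixed (not pure)
Pure literal count = 1

1


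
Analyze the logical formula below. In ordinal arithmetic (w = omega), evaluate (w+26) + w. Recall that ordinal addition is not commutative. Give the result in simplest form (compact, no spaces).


Compute (w+26) + w.
Ordinal + is associative but NOT commutative; for finite n>0, n + w = w but w + n stays w+n.
(w+26) + w = w + (26+w) = w + w = w*2 (the finite tail 26 is absorbed by the right w).
Result = w*2

w*2


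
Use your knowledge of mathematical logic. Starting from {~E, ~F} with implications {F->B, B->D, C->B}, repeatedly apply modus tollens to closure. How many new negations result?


Initial negated facts: {~E, ~F}
Apply modus tollens to closure:
  (no implication fires)
Final negated: {~E, ~F}
New negations: {(none)}
Count = 0

0


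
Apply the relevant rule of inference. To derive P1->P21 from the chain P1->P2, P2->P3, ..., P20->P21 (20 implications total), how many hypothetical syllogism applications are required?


With 20 implications in a chain connecting 21 propositions:
P1->P2, P2->P3, ..., P20->P21
Steps needed = (number of implications) - 1 = 20 - 1 = 19

19


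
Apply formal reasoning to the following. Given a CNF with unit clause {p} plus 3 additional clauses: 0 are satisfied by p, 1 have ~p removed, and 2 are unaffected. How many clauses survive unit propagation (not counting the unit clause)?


Satisfied (removed): 0
Shortened (remain): 1
Unchanged (remain): 2
Remaining = 1 + 2 = 3

3


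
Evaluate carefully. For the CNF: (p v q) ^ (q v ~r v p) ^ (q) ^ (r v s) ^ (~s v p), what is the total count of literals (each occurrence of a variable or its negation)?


Counting literals in each clause:
Clause 1: 2 literal(s)
Clause 2: 3 literal(s)
Clause 3: 1 literal(s)
Clause 4: 2 literal(s)
Clause 5: 2 literal(s)
Total = 10

10


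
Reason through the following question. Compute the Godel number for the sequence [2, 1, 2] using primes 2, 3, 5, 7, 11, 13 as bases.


Encode each element as an exponent of the corresponding prime:
  2^2 = 4
  3^1 = 3
  5^2 = 25
Product = 4 * 3 * 25 = 300

300


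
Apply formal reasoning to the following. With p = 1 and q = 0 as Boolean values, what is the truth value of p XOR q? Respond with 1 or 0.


p = 1, q = 0
Operation: p XOR q
Evaluate: 1 XOR 0 = 1

1


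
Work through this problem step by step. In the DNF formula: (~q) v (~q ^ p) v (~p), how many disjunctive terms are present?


A DNF formula is a disjunction of terms (conjunctions).
Terms are separated by v.
Counting the disjuncts: 3 terms.

3


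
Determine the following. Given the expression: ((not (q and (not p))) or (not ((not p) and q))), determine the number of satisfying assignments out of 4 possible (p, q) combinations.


Check all 4 assignments:
p=0, q=0: 1
p=0, q=1: 0
p=1, q=0: 1
p=1, q=1: 1
Count of True = 3

3


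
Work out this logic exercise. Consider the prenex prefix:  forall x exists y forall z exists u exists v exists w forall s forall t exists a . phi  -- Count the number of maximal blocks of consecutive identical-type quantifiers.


Quantifier-type sequence: A E A E E E A A E  (A=forall, E=exists)
Group into maximal same-type runs:
  Ax1 | Ex1 | Ax1 | Ex3 | Ax2 | Ex1
Number of blocks = 6

6


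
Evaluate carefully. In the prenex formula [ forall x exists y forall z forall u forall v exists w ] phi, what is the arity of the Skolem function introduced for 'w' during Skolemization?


Quantifier prefix: forall x exists y forall z forall u forall v exists w
'w' is existentially quantified at position 6.
Universal variables preceding it: x, z, u, v
Skolem function arity = 4

4


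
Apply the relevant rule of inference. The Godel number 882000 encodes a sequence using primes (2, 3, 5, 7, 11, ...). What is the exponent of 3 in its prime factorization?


Factorize 882000 by dividing by 3 repeatedly.
Division steps: 3 divides 882000 exactly 2 time(s).
Exponent of 3 = 2

2


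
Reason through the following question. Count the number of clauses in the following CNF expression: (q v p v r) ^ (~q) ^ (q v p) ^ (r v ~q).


A CNF formula is a conjunction of clauses.
Clauses are separated by ^.
Counting the conjuncts: 4 clauses.

4


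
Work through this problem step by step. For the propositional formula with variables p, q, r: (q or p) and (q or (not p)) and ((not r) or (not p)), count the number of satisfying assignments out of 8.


Evaluate all 8 assignments for p, q, r:
p=0, q=0, r=0: 0
p=0, q=0, r=1: 0
p=0, q=1, r=0: 1
p=0, q=1, r=1: 1
p=1, q=0, r=0: 0
p=1, q=0, r=1: 0
p=1, q=1, r=0: 1
p=1, q=1, r=1: 0
Satisfying count = 3

3


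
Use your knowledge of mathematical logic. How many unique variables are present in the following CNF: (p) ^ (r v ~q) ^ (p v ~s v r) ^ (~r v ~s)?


Identify each variable that appears in the formula.
Variables found: p, q, r, s
Count = 4

4


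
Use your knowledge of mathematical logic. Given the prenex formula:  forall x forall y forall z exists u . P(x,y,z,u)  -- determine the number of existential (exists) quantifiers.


Quantifier prefix: forall x forall y forall z exists u
Mark each quantifier type:
  U U U E
Universal count = 3, Existential count = 1
Asked for existential (exists) quantifiers: 1

1


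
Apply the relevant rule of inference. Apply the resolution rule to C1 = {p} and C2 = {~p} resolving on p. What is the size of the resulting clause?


Remove p from C1 and ~p from C2.
C1 remainder: {}
C2 remainder: {}
Union (resolvent): {} (empty clause)
Resolvent has 0 literal(s).

0


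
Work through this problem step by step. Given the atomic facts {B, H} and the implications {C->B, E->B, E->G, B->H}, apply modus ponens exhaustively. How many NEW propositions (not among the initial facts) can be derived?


Initial facts: {B, H}
Apply modus ponens to closure:
  (no implication fires)
Final known: {B, H}
New propositions: {(none)}
Count = 0

0


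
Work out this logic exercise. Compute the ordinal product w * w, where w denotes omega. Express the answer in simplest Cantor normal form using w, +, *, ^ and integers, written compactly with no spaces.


Compute w * w.
Ordinal * is associative and left-distributive over +, but NOT commutative; for finite n>1, n*w = w but w*n stays w*n.
w * w = w^2 by definition.
Result = w^2

w^2


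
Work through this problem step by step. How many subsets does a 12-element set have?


The power set of a set with n elements has 2^n elements.
|P(S)| = 2^12 = 4096

4096


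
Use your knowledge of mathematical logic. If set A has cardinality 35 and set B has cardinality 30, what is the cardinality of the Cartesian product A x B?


The Cartesian product A x B contains all ordered pairs (a, b).
|A x B| = |A| * |B| = 35 * 30 = 1050

1050


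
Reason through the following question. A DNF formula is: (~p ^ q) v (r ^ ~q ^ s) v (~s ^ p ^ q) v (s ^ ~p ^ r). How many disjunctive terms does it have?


A DNF formula is a disjunction of terms (conjunctions).
Terms are separated by v.
Counting the disjuncts: 4 terms.

4


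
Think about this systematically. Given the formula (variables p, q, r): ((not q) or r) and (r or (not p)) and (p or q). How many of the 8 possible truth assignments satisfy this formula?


Evaluate all 8 assignments for p, q, r:
p=0, q=0, r=0: 0
p=0, q=0, r=1: 0
p=0, q=1, r=0: 0
p=0, q=1, r=1: 1
p=1, q=0, r=0: 0
p=1, q=0, r=1: 1
p=1, q=1, r=0: 0
p=1, q=1, r=1: 1
Satisfying count = 3

3


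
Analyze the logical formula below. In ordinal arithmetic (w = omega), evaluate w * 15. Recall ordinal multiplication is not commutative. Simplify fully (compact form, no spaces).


Compute w * 15.
Ordinal * is associative and left-distributive over +, but NOT commutative; for finite n>1, n*w = w but w*n stays w*n.
w * 15 means 15 copies of w concatenated: w*15.
Result = w*15

w*15


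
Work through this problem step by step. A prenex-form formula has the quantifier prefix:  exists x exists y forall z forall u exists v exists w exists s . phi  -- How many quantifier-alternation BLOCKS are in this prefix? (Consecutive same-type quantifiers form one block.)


Quantifier-type sequence: E E A A E E E  (A=forall, E=exists)
Group into maximal same-type runs:
  Ex2 | Ax2 | Ex3
Number of blocks = 3

3


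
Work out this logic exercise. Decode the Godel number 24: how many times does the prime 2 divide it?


Factorize 24 by dividing by 2 repeatedly.
Division steps: 2 divides 24 exactly 3 time(s).
Exponent of 2 = 3

3


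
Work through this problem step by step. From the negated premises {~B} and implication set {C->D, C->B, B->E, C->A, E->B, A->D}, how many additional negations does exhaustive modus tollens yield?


Initial negated facts: {~B}
Apply modus tollens to closure:
  ~B and C->B  =>  ~C
  ~B and E->B  =>  ~E
Final negated: {~B, ~C, ~E}
New negations: {~C, ~E}
Count = 2

2


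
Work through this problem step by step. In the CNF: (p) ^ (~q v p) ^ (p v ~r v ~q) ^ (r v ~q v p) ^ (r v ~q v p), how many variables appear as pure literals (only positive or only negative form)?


Check each variable for pure literal status:
p: pure positive
q: pure negative
r: mixed (not pure)
Pure literal count = 2

2


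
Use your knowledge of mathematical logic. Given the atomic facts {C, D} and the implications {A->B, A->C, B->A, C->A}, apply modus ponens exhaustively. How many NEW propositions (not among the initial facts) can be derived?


Initial facts: {C, D}
Apply modus ponens to closure:
  C and C->A  =>  A
  A and A->B  =>  B
Final known: {A, B, C, D}
New propositions: {A, B}
Count = 2

2


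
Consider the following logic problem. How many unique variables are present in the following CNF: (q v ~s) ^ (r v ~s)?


Identify each variable that appears in the formula.
Variables found: q, r, s
Count = 3

3


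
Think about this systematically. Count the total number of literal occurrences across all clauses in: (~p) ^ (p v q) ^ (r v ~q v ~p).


Counting literals in each clause:
Clause 1: 1 literal(s)
Clause 2: 2 literal(s)
Clause 3: 3 literal(s)
Total = 6

6


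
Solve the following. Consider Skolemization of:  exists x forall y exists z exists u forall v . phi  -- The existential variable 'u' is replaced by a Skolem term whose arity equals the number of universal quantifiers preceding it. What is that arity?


Quantifier prefix: exists x forall y exists z exists u forall v
'u' is existentially quantified at position 4.
Universal variables preceding it: y
Skolem function arity = 1

1


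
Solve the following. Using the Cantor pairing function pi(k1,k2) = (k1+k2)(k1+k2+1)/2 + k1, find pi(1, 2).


k1 + k2 = 3
(k1+k2)(k1+k2+1)/2 = 3 * 4 / 2 = 6
pi = 6 + 1 = 7

7


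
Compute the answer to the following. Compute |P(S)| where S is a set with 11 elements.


The power set of a set with n elements has 2^n elements.
|P(S)| = 2^11 = 2048

2048


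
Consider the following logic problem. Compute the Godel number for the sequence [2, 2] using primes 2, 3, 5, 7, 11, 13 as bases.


Encode each element as an exponent of the corresponding prime:
  2^2 = 4
  3^2 = 9
Product = 4 * 9 = 36

36


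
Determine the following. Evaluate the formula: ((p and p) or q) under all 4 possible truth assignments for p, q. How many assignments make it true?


Check all 4 assignments:
p=0, q=0: 0
p=0, q=1: 1
p=1, q=0: 1
p=1, q=1: 1
Count of True = 3

3


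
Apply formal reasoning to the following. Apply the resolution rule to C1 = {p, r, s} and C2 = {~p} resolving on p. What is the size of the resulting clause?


Remove p from C1 and ~p from C2.
C1 remainder: {r, s}
C2 remainder: {}
Union (resolvent): {r, s}
Resolvent has 2 literal(s).

2


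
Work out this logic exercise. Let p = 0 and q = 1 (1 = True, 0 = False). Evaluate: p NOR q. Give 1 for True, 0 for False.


p = 0, q = 1
Operation: p NOR q
Evaluate: 0 NOR 1 = 0

0


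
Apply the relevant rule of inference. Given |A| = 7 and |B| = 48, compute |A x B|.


The Cartesian product A x B contains all ordered pairs (a, b).
|A x B| = |A| * |B| = 7 * 48 = 336

336


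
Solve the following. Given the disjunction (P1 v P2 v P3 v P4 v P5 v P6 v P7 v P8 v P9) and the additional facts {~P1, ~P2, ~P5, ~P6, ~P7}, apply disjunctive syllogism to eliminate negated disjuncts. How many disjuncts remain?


Original disjuncts (9): P1, P2, P3, P4, P5, P6, P7, P8, P9
Negated (eliminate): ~P1, ~P2, ~P5, ~P6, ~P7
Remaining disjuncts: P3, P4, P8, P9
Count = 9 - 5 = 4

4


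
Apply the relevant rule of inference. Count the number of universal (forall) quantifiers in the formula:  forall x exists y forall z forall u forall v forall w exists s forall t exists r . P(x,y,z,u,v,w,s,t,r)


Quantifier prefix: forall x exists y forall z forall u forall v forall w exists s forall t exists r
Mark each quantifier type:
  U E U U U U E U E
Universal count = 6, Existential count = 3
Asked for universal (forall) quantifiers: 6

6


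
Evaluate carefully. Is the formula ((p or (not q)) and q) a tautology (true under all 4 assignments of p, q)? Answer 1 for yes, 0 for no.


Check all 4 assignments:
p=0, q=0: 0
p=0, q=1: 0
p=1, q=0: 0
p=1, q=1: 1
Satisfying count = 1/4.
Tautology iff count = 4: no.

0


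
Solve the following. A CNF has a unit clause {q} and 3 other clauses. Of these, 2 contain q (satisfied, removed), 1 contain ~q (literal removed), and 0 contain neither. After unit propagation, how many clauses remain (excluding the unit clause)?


Satisfied (removed): 2
Shortened (remain): 1
Unchanged (remain): 0
Remaining = 1 + 0 = 1

1


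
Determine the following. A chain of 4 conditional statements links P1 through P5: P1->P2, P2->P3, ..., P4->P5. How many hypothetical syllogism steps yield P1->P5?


With 4 implications in a chain connecting 5 propositions:
P1->P2, P2->P3, ..., P4->P5
Steps needed = (number of implications) - 1 = 4 - 1 = 3

3


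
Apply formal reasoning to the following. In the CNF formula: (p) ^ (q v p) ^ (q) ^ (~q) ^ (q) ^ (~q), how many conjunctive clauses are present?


A CNF formula is a conjunction of clauses.
Clauses are separated by ^.
Counting the conjuncts: 6 clauses.

6


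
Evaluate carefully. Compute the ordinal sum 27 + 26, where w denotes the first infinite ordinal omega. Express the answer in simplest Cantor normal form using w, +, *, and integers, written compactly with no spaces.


Compute 27 + 26.
Ordinal + is associative but NOT commutative; for finite n>0, n + w = w but w + n stays w+n.
Both operands finite; ordinal + agrees with natural +: 27 + 26 = 53.
Result = 53

53


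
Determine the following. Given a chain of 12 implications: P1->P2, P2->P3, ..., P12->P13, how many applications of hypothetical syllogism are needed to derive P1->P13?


With 12 implications in a chain connecting 13 propositions:
P1->P2, P2->P3, ..., P12->P13
Steps needed = (number of implications) - 1 = 12 - 1 = 11

11


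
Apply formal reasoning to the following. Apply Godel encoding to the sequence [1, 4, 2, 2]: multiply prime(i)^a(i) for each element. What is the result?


Encode each element as an exponent of the corresponding prime:
  2^1 = 2
  3^4 = 81
  5^2 = 25
  7^2 = 49
Product = 2 * 81 * 25 * 49 = 198450

198450


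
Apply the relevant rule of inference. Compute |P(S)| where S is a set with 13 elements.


The power set of a set with n elements has 2^n elements.
|P(S)| = 2^13 = 8192

8192


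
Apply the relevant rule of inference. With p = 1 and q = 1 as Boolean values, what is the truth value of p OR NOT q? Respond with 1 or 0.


p = 1, q = 1
Operation: p OR NOT q
Evaluate: 1 OR NOT 1 = 1

1


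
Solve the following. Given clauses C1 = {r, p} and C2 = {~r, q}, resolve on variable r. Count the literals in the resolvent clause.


Remove r from C1 and ~r from C2.
C1 remainder: {p}
C2 remainder: {q}
Union (resolvent): {p, q}
Resolvent has 2 literal(s).

2


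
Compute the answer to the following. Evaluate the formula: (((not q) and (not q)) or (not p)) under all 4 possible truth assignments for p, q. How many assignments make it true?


Check all 4 assignments:
p=0, q=0: 1
p=0, q=1: 1
p=1, q=0: 1
p=1, q=1: 0
Count of True = 3

3


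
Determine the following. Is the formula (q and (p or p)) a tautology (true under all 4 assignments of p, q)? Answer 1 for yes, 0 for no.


Check all 4 assignments:
p=0, q=0: 0
p=0, q=1: 0
p=1, q=0: 0
p=1, q=1: 1
Satisfying count = 1/4.
Tautology iff count = 4: no.

0


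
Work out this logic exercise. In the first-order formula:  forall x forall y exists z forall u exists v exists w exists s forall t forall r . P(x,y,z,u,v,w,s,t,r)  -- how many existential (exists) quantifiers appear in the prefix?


Quantifier prefix: forall x forall y exists z forall u exists v exists w exists s forall t forall r
Mark each quantifier type:
  U U E U E E E U U
Universal count = 5, Existential count = 4
Asked for existential (exists) quantifiers: 4

4


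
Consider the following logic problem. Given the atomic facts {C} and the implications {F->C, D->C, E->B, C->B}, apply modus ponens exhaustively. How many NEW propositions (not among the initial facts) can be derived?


Initial facts: {C}
Apply modus ponens to closure:
  C and C->B  =>  B
Final known: {B, C}
New propositions: {B}
Count = 1

1


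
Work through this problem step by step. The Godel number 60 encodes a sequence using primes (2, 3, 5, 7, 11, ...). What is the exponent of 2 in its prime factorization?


Factorize 60 by dividing by 2 repeatedly.
Division steps: 2 divides 60 exactly 2 time(s).
Exponent of 2 = 2

2


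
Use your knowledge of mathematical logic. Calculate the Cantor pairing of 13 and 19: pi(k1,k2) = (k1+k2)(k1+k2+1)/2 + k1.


k1 + k2 = 32
(k1+k2)(k1+k2+1)/2 = 32 * 33 / 2 = 528
pi = 528 + 13 = 541

541


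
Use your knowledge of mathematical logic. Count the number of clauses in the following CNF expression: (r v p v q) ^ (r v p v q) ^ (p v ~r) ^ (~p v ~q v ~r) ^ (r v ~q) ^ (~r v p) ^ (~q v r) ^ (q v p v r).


A CNF formula is a conjunction of clauses.
Clauses are separated by ^.
Counting the conjuncts: 8 clauses.

8


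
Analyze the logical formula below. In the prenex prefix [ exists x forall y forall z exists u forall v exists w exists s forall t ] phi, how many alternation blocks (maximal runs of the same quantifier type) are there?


Quantifier-type sequence: E A A E A E E A  (A=forall, E=exists)
Group into maximal same-type runs:
  Ex1 | Ax2 | Ex1 | Ax1 | Ex2 | Ax1
Number of blocks = 6

6


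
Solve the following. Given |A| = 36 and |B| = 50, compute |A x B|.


The Cartesian product A x B contains all ordered pairs (a, b).
|A x B| = |A| * |B| = 36 * 50 = 1800

1800


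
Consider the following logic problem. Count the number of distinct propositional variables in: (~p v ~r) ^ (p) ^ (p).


Identify each variable that appears in the formula.
Variables found: p, r
Count = 2

2


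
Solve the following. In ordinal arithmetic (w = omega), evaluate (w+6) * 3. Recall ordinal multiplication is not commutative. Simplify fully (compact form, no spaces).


Compute (w+6) * 3.
Ordinal * is associative and left-distributive over +, but NOT commutative; for finite n>1, n*w = w but w*n stays w*n.
(w+6) * 3 = (w+6) repeated 3 times. Each intermediate +6 is absorbed by the following w; only the last survives: w*3+6.
Result = w*3+6

w*3+6


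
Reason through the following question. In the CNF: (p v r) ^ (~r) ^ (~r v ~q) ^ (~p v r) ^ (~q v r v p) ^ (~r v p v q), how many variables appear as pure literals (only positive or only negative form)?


Check each variable for pure literal status:
p: mixed (not pure)
q: mixed (not pure)
r: mixed (not pure)
Pure literal count = 0

0


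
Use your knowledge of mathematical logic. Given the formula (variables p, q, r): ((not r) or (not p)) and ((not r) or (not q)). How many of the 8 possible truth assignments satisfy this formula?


Evaluate all 8 assignments for p, q, r:
p=0, q=0, r=0: 1
p=0, q=0, r=1: 1
p=0, q=1, r=0: 1
p=0, q=1, r=1: 0
p=1, q=0, r=0: 1
p=1, q=0, r=1: 0
p=1, q=1, r=0: 1
p=1, q=1, r=1: 0
Satisfying count = 5

5


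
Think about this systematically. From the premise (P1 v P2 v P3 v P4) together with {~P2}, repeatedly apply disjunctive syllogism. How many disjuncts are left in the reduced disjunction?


Original disjuncts (4): P1, P2, P3, P4
Negated (eliminate): ~P2
Remaining disjuncts: P1, P3, P4
Count = 4 - 1 = 3

3


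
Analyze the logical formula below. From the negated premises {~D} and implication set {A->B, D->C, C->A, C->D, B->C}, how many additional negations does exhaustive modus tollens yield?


Initial negated facts: {~D}
Apply modus tollens to closure:
  ~D and C->D  =>  ~C
  ~C and B->C  =>  ~B
  ~B and A->B  =>  ~A
Final negated: {~A, ~B, ~C, ~D}
New negations: {~A, ~B, ~C}
Count = 3

3


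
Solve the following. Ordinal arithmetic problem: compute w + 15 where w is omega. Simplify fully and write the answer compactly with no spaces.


Compute w + 15.
Ordinal + is associative but NOT commutative; for finite n>0, n + w = w but w + n stays w+n.
w + 15 is already in normal form (a successor ordinal beyond w).
Result = w+15

w+15


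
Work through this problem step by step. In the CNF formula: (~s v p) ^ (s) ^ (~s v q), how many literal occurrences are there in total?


Counting literals in each clause:
Clause 1: 2 literal(s)
Clause 2: 1 literal(s)
Clause 3: 2 literal(s)
Total = 5

5


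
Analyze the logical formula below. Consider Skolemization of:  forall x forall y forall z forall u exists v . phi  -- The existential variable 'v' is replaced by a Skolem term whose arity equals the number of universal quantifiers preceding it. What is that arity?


Quantifier prefix: forall x forall y forall z forall u exists v
'v' is existentially quantified at position 5.
Universal variables preceding it: x, y, z, u
Skolem function arity = 4

4


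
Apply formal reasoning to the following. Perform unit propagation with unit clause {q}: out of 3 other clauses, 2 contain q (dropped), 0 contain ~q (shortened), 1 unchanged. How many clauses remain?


Satisfied (removed): 2
Shortened (remain): 0
Unchanged (remain): 1
Remaining = 0 + 1 = 1

1


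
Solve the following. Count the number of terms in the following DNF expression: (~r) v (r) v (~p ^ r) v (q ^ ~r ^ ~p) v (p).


A DNF formula is a disjunction of terms (conjunctions).
Terms are separated by v.
Counting the disjuncts: 5 terms.

5


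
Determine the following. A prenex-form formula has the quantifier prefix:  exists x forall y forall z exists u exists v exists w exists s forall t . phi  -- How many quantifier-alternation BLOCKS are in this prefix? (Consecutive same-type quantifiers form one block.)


Quantifier-type sequence: E A A E E E E A  (A=forall, E=exists)
Group into maximal same-type runs:
  Ex1 | Ax2 | Ex4 | Ax1
Number of blocks = 4

4


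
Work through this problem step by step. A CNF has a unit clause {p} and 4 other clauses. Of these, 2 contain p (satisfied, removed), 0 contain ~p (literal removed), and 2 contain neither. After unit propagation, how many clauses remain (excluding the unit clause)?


Satisfied (removed): 2
Shortened (remain): 0
Unchanged (remain): 2
Remaining = 0 + 2 = 2

2


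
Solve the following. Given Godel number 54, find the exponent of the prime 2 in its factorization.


Factorize 54 by dividing by 2 repeatedly.
Division steps: 2 divides 54 exactly 1 time(s).
Exponent of 2 = 1

1


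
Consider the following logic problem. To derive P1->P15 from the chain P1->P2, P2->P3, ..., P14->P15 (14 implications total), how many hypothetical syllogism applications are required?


With 14 implications in a chain connecting 15 propositions:
P1->P2, P2->P3, ..., P14->P15
Steps needed = (number of implications) - 1 = 14 - 1 = 13

13


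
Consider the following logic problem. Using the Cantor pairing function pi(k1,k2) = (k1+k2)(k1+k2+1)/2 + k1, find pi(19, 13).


k1 + k2 = 32
(k1+k2)(k1+k2+1)/2 = 32 * 33 / 2 = 528
pi = 528 + 19 = 547

547


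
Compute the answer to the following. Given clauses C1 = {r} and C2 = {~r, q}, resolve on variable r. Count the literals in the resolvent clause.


Remove r from C1 and ~r from C2.
C1 remainder: {}
C2 remainder: {q}
Union (resolvent): {q}
Resolvent has 1 literal(s).

1


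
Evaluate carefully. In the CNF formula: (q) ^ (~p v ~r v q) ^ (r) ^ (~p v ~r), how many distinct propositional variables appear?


Identify each variable that appears in the formula.
Variables found: p, q, r
Count = 3

3


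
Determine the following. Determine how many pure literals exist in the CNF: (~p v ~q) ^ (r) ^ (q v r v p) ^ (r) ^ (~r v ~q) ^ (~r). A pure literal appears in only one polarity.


Check each variable for pure literal status:
p: mixed (not pure)
q: mixed (not pure)
r: mixed (not pure)
Pure literal count = 0

0


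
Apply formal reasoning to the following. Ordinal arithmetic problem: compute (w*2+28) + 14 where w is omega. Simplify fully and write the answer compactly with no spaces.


Compute (w*2+28) + 14.
Ordinal + is associative but NOT commutative; for finite n>0, n + w = w but w + n stays w+n.
By associativity: (w*2+28) + 14 = w*2 + (28+14) = w*2+42.
Result = w*2+42

w*2+42


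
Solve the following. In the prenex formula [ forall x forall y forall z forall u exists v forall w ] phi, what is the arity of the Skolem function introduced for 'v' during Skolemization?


Quantifier prefix: forall x forall y forall z forall u exists v forall w
'v' is existentially quantified at position 5.
Universal variables preceding it: x, y, z, u
Skolem function arity = 4

4


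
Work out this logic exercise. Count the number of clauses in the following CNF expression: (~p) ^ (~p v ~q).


A CNF formula is a conjunction of clauses.
Clauses are separated by ^.
Counting the conjuncts: 2 clauses.

2


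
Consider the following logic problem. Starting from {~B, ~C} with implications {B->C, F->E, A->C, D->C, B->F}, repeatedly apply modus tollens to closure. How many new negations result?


Initial negated facts: {~B, ~C}
Apply modus tollens to closure:
  ~C and A->C  =>  ~A
  ~C and D->C  =>  ~D
Final negated: {~A, ~B, ~C, ~D}
New negations: {~A, ~D}
Count = 2

2


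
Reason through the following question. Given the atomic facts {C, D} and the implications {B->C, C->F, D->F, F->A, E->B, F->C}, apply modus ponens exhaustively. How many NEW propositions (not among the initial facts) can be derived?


Initial facts: {C, D}
Apply modus ponens to closure:
  C and C->F  =>  F
  F and F->A  =>  A
Final known: {A, C, D, F}
New propositions: {A, F}
Count = 2

2


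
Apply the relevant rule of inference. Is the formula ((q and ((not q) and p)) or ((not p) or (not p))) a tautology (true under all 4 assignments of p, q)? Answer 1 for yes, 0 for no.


Check all 4 assignments:
p=0, q=0: 1
p=0, q=1: 1
p=1, q=0: 0
p=1, q=1: 0
Satisfying count = 2/4.
Tautology iff count = 4: no.

0


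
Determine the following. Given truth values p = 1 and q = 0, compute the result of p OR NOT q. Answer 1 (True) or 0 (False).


p = 1, q = 0
Operation: p OR NOT q
Evaluate: 1 OR NOT 0 = 1

1


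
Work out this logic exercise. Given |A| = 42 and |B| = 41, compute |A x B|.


The Cartesian product A x B contains all ordered pairs (a, b).
|A x B| = |A| * |B| = 42 * 41 = 1722

1722


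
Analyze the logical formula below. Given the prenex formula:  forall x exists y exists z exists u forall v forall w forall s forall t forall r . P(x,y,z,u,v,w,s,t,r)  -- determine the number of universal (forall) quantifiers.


Quantifier prefix: forall x exists y exists z exists u forall v forall w forall s forall t forall r
Mark each quantifier type:
  U E E E U U U U U
Universal count = 6, Existential count = 3
Asked for universal (forall) quantifiers: 6

6


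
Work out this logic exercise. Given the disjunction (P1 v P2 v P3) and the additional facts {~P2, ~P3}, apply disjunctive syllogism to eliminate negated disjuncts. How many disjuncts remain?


Original disjuncts (3): P1, P2, P3
Negated (eliminate): ~P2, ~P3
Remaining disjuncts: P1
Count = 3 - 2 = 1

1


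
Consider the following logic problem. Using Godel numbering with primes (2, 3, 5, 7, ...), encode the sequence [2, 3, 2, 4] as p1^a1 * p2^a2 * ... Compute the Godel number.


Encode each element as an exponent of the corresponding prime:
  2^2 = 4
  3^3 = 27
  5^2 = 25
  7^4 = 2401
Product = 4 * 27 * 25 * 2401 = 6482700

6482700
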